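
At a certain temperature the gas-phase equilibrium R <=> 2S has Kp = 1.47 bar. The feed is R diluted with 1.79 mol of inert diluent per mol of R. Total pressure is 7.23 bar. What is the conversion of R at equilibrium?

Basis: 1 mol R initially; let X = conversion of R. Extent ξ = X.
At extent ξ: n_R = 1 − X; n_S = 2X; n_I = 1.79 (inert).
Total moles n_T = 2.79 + X.
y_i = n_i/n_T, p_i = y_i·P. Kp = p_S^2 / (p_R).
Setting this equal to 1.47 bar and taking the physical root (0 < X < 1) gives X = 0.327.

X = 0.327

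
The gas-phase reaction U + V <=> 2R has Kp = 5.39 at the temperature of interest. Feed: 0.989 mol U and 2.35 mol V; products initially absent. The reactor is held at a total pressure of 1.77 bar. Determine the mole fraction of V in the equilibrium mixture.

Let X = conversion of U (basis 0.989 mol U); extent of reaction ξ = 0.989X.
Mole table: n_U = 0.989 − 0.989X; n_V = 2.35 − 0.989X; n_R = 1.98X.
n_T stays at 3.34 (no change in mole number).
Mole fractions y_i = n_i/n_T; Kp = p_R^2 / (p_U p_V) with p_i = y_i·P.
Substituting and setting equal to 5.39 gives a polynomial in X; the root in (0,1) is X = 0.746.
Then n_V = 1.61, n_T = 3.34, so y_V = 0.483.

y_V = 0.483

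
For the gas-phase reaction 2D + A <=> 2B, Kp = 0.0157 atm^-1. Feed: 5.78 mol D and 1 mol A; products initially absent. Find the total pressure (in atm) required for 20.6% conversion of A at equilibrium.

Basis: 1 mol A initially; let X = conversion of A. Extent ξ = X.
Mole table: n_D = 5.78 − 2X; n_A = 1 − X; n_B = 2X.
Summing: n_T = 6.78 − X.
Kp = p_B^2 / (p_D^2 p_A) with p_i = (n_i/n_T)·P.
At X = 0.206: the mole-fraction product g(X) = Π y_i^ν_i = 0.04877. Since Kp = g(X)·P^{-1}, P = (g/Kp)^(1/1) = (0.04877/0.0157)^(1/1) = 3.11 atm.

P = 3.11 atm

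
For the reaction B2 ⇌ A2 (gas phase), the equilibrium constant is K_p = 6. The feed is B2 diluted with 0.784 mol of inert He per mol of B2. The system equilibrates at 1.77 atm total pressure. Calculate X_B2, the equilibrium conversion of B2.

X = 0.857

Take 1 mol B2 as basis and let X be its fractional conversion, so ξ = X.
Species balance: n_B2 = 1 − X; n_A2 = X; n_I = 0.784 (inert).
n_T stays at 1.78 (no change in mole number).
y_i = n_i/n_T, p_i = y_i·P. K_p = p_A2 / (p_B2).
Setting this equal to 6 and taking the physical root (0 < X < 1) gives X = 0.857.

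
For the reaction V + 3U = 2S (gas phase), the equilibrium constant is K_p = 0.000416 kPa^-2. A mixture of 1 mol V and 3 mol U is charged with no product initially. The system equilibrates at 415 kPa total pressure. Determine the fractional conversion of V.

X = 0.711

Basis: 1 mol V initially; let X = conversion of V. Extent ξ = X.
Mole table: n_V = 1 − X; n_U = 3 − 3X; n_S = 2X.
Summing: n_T = 4 − 2X.
Mole fractions y_i = n_i/n_T; K_p = p_S^2 / (p_V p_U^3) with p_i = y_i·P.
Substituting and setting equal to 0.000416 kPa^-2 gives a polynomial in X; the root in (0,1) is X = 0.711.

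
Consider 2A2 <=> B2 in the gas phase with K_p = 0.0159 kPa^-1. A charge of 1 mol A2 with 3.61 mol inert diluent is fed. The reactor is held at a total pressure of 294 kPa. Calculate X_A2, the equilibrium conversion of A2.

Let X = conversion of A2 (basis 1 mol A2); extent of reaction ξ = 0.5X.
Species balance: n_A2 = 1 − X; n_B2 = 0.5X; n_I = 3.61 (inert).
n_T = Σnᵢ = 4.61 − 0.5X.
y_i = n_i/n_T, p_i = y_i·P. K_p = p_B2 / (p_A2^2).
Equating to 0.0159 kPa^-1 and solving on 0 < X < 1: X = 0.512.

X = 0.512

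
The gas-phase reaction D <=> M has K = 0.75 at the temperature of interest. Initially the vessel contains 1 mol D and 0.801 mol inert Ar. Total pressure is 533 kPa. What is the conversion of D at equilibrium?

X = 0.429

Let X = conversion of D (basis 1 mol D); extent of reaction ξ = X.
Species balance: n_D = 1 − X; n_M = X; n_I = 0.801 (inert).
Since Δν = 0, n_T = 1.8 throughout.
y_i = n_i/n_T, p_i = y_i·P. K = p_M / (p_D).
Setting this equal to 0.75 and taking the physical root (0 < X < 1) gives X = 0.429.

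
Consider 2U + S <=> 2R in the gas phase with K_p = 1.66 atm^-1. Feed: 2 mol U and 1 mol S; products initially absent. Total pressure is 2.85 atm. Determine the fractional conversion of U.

X = 0.494

Basis: 2 mol U initially; let X = conversion of U. Extent ξ = X.
Moles: n_U = 2 − 2X; n_S = 1 − X; n_R = 2X.
n_T = Σnᵢ = 3 − X.
With p_i = (n_i/n_T)P, K_p = p_R^2 / (p_U^2 p_S).
Equating to 1.66 atm^-1 and solving on 0 < X < 1: X = 0.494.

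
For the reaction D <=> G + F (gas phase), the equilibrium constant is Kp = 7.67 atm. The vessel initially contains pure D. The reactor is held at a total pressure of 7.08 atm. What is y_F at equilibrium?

y_F = 0.419

Take 1 mol D as basis and let X be its fractional conversion, so ξ = X.
Moles: n_D = 1 − X; n_G = X; n_F = X.
Summing: n_T = 1 + X.
With p_i = (n_i/n_T)P, Kp = p_G p_F / (p_D).
This yields a degree-2 equation in X; solving on (0,1), X = 0.721.
Then n_F = 0.721, n_T = 1.72, so y_F = 0.419.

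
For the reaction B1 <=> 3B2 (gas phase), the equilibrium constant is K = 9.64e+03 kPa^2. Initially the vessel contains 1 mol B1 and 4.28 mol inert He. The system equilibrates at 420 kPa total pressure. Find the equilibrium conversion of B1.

X = 0.360

Take 1 mol B1 as basis and let X be its fractional conversion, so ξ = X.
Moles: n_B1 = 1 − X; n_B2 = 3X; n_I = 4.28 (inert).
Total moles n_T = 5.28 + 2X.
Mole fractions y_i = n_i/n_T; K = p_B2^3 / (p_B1) with p_i = y_i·P.
This yields a degree-3 equation in X; solving on (0,1), X = 0.360.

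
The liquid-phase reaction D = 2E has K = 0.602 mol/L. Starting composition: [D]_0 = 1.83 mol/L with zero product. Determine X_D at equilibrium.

Let X = conversion of D; extent ξ = 1.83·X mol/L.
Concentrations: [D] = 1.83 − 1.83X; [E] = 3.66X.
K = [E]^2 / ([D]).
Solving K = 0.602 for X ∈ (0,1): X = 0.249.

X = 0.249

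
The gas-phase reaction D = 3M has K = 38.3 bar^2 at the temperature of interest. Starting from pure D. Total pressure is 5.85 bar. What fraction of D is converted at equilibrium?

Let X = conversion of D (basis 1 mol D); extent of reaction ξ = X.
Moles: n_D = 1 − X; n_M = 3X.
Summing: n_T = 1 + 2X.
y_i = n_i/n_T, p_i = y_i·P. K = p_M^3 / (p_D).
Setting this equal to 38.3 bar^2 and taking the physical root (0 < X < 1) gives X = 0.434.

X = 0.434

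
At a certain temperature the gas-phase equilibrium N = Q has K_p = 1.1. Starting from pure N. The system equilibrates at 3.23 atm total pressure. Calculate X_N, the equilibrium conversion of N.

X = 0.524

Basis: 1 mol N initially; let X = conversion of N. Extent ξ = X.
Moles: n_N = 1 − X; n_Q = X.
n_T stays at 1 (no change in mole number).
With p_i = (n_i/n_T)P, K_p = p_Q / (p_N).
Substituting and setting equal to 1.1 gives a polynomial in X; the root in (0,1) is X = 0.524.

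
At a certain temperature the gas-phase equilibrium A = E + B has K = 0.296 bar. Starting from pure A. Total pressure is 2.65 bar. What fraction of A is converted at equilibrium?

X = 0.317

Let X = conversion of A (basis 1 mol A); extent of reaction ξ = X.
Species balance: n_A = 1 − X; n_E = X; n_B = X.
n_T = Σnᵢ = 1 + X.
y_i = n_i/n_T, p_i = y_i·P. K = p_E p_B / (p_A).
Substituting and setting equal to 0.296 bar gives a polynomial in X; the root in (0,1) is X = 0.317.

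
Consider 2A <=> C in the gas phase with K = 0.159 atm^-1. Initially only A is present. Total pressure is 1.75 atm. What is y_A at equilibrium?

y_A = 0.815

Take 1 mol A as basis and let X be its fractional conversion, so ξ = 0.5X.
At extent ξ: n_A = 1 − X; n_C = 0.5X.
Summing: n_T = 1 − 0.5X.
With p_i = (n_i/n_T)P, K = p_C / (p_A^2).
Setting this equal to 0.159 atm^-1 and taking the physical root (0 < X < 1) gives X = 0.312.
Then n_A = 0.688, n_T = 0.844, so y_A = 0.815.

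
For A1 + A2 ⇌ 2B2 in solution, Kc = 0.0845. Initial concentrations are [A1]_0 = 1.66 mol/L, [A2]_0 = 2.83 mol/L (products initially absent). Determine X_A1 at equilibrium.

X = 0.165

Let X = conversion of A1; extent ξ = 1.66·X mol/L.
Concentrations: [A1] = 1.66 − 1.66X; [A2] = 2.83 − 1.66X; [B2] = 3.32X.
Kc = [B2]^2 / ([A1] [A2]).
This equals 0.0845 at X = 0.165 (the root in 0 < X < 1).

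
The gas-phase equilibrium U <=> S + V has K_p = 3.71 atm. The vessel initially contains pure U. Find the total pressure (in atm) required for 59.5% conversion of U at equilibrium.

P = 6.77 atm

Take 1 mol U as basis and let X be its fractional conversion, so ξ = X.
At extent ξ: n_U = 1 − X; n_S = X; n_V = X.
Total moles n_T = 1 + X.
K_p = p_S p_V / (p_U) with p_i = (n_i/n_T)·P.
At X = 0.595: the mole-fraction product g(X) = Π y_i^ν_i = 0.548. Since K_p = g(X)·P^{1}, P = (K_p/g)^(1/1) = (3.71/0.548)^(1/1) = 6.77 atm.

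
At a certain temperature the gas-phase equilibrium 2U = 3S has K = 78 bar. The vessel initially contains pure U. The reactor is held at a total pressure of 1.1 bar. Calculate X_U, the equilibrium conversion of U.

X = 0.856

Let X = conversion of U (basis 1 mol U); extent of reaction ξ = 0.5X.
At extent ξ: n_U = 1 − X; n_S = 1.5X.
Total moles n_T = 1 + 0.5X.
With p_i = (n_i/n_T)P, K = p_S^3 / (p_U^2).
Substituting and setting equal to 78 bar gives a polynomial in X; the root in (0,1) is X = 0.856.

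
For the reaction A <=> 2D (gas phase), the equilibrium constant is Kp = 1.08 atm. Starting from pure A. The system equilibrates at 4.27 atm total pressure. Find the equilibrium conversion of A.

Let X = conversion of A (basis 1 mol A); extent of reaction ξ = X.
At extent ξ: n_A = 1 − X; n_D = 2X.
Summing: n_T = 1 + X.
Mole fractions y_i = n_i/n_T; Kp = p_D^2 / (p_A) with p_i = y_i·P.
Setting this equal to 1.08 atm and taking the physical root (0 < X < 1) gives X = 0.244.

X = 0.244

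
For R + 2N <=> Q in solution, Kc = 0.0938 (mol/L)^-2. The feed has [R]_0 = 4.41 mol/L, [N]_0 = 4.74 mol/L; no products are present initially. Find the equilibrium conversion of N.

Let X = conversion of N; extent ξ = 4.74X/2 mol/L.
Concentrations: [R] = 4.41 − 2.37X; [N] = 4.74 − 4.74X; [Q] = 2.37X.
Kc = [Q] / ([R] [N]^2).
Solving Kc = 0.0938 for X ∈ (0,1): X = 0.552.

X = 0.552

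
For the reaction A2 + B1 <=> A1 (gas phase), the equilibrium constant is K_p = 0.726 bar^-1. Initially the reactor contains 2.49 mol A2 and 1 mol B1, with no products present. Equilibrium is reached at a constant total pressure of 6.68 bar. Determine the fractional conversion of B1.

X = 0.755

Take 1 mol B1 as basis and let X be its fractional conversion, so ξ = X.
At extent ξ: n_A2 = 2.49 − X; n_B1 = 1 − X; n_A1 = X.
n_T = Σnᵢ = 3.49 − X.
With p_i = (n_i/n_T)P, K_p = p_A1 / (p_A2 p_B1).
Setting this equal to 0.726 bar^-1 and taking the physical root (0 < X < 1) gives X = 0.755.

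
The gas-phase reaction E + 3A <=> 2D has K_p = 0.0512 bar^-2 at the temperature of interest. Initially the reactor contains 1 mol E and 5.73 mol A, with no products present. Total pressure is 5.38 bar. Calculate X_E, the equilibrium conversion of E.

X = 0.573

Let X = conversion of E (basis 1 mol E); extent of reaction ξ = X.
Mole table: n_E = 1 − X; n_A = 5.73 − 3X; n_D = 2X.
Total moles n_T = 6.73 − 2X.
y_i = n_i/n_T, p_i = y_i·P. K_p = p_D^2 / (p_E p_A^3).
This yields a degree-4 equation in X; solving on (0,1), X = 0.573.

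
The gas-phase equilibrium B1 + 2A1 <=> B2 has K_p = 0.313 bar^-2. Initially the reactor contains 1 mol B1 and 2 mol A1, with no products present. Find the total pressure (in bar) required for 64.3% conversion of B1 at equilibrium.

Let X = conversion of B1 (basis 1 mol B1); extent of reaction ξ = X.
Species balance: n_B1 = 1 − X; n_A1 = 2 − 2X; n_B2 = X.
Summing: n_T = 3 − 2X.
K_p = p_B2 / (p_B1 p_A1^2) with p_i = (n_i/n_T)·P.
At X = 0.643: the mole-fraction product g(X) = Π y_i^ν_i = 10.38. Since K_p = g(X)·P^{-2}, P = (g/K_p)^(1/2) = (10.38/0.313)^(1/2) = 5.76 bar.

P = 5.76 bar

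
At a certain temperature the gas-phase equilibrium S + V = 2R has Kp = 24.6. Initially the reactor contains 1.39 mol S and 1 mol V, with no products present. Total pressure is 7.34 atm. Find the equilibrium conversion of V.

Let X = conversion of V (basis 1 mol V); extent of reaction ξ = X.
At extent ξ: n_S = 1.39 − X; n_V = 1 − X; n_R = 2X.
Since Δν = 0, n_T = 2.39 throughout.
y_i = n_i/n_T, p_i = y_i·P. Kp = p_R^2 / (p_S p_V).
Setting this equal to 24.6 and taking the physical root (0 < X < 1) gives X = 0.813.

X = 0.813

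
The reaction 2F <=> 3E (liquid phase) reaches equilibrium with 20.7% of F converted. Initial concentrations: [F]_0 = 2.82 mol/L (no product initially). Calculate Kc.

Let X = conversion of F.
Concentrations: [F] = 2.82 − 2.82X; [E] = 4.23X.
At X = 0.207: [F] = 2.24, [E] = 0.876.
Kc = [E]^3 / ([F]^2) = 0.134 mol/L.

Kc = 0.134 mol/L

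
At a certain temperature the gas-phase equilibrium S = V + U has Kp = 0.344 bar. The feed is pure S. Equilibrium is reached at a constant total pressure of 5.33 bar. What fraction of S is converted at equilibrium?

Take 1 mol S as basis and let X be its fractional conversion, so ξ = X.
Species balance: n_S = 1 − X; n_V = X; n_U = X.
n_T = Σnᵢ = 1 + X.
With p_i = (n_i/n_T)P, Kp = p_V p_U / (p_S).
This yields a degree-2 equation in X; solving on (0,1), X = 0.246.

X = 0.246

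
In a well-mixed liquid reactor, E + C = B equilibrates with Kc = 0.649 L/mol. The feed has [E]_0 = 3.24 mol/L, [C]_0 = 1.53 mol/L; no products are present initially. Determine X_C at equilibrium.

X = 0.601

Let X = conversion of C; extent ξ = 1.53·X mol/L.
Concentrations: [E] = 3.24 − 1.53X; [C] = 1.53 − 1.53X; [B] = 1.53X.
Kc = [B] / ([E] [C]).
Solving Kc = 0.649 for X ∈ (0,1): X = 0.601.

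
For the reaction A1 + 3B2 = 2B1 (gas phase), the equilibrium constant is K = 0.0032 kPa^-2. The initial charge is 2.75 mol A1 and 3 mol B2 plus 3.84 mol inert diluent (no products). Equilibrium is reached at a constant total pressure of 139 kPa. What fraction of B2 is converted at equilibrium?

Take 3 mol B2 as basis and let X be its fractional conversion, so ξ = X.
Species balance: n_A1 = 2.75 − X; n_B2 = 3 − 3X; n_B1 = 2X; n_I = 3.84 (inert).
Total moles n_T = 9.59 − 2X.
y_i = n_i/n_T, p_i = y_i·P. K = p_B1^2 / (p_A1 p_B2^3).
This yields a degree-4 equation in X; solving on (0,1), X = 0.672.

X = 0.672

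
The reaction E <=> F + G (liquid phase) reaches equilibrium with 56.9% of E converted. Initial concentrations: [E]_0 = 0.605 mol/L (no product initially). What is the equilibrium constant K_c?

K_c = 0.454 mol/L

Let X = conversion of E.
Concentrations: [E] = 0.605 − 0.605X; [F] = 0.605X; [G] = 0.605X.
At X = 0.569: [E] = 0.261, [F] = 0.344, [G] = 0.344.
K_c = [F] [G] / ([E]) = 0.454 mol/L.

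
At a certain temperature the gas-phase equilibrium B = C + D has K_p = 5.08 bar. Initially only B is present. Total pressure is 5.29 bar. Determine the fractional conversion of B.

X = 0.700

Basis: 1 mol B initially; let X = conversion of B. Extent ξ = X.
Mole table: n_B = 1 − X; n_C = X; n_D = X.
Summing: n_T = 1 + X.
Mole fractions y_i = n_i/n_T; K_p = p_C p_D / (p_B) with p_i = y_i·P.
This yields a degree-2 equation in X; solving on (0,1), X = 0.700.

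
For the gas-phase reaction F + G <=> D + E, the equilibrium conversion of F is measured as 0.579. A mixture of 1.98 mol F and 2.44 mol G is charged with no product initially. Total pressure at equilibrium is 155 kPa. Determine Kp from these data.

Kp = 1.22

Basis: 1.98 mol F initially; let X = conversion of F. Extent ξ = 1.98X.
Mole table: n_F = 1.98 − 1.98X; n_G = 2.44 − 1.98X; n_D = 1.98X; n_E = 1.98X.
Total moles n_T = 4.42 (Δν = 0, constant).
At X = 0.579: n_F = 0.834, n_G = 1.29, n_D = 1.15, n_E = 1.15, n_T = 4.42.
p_i = (n_i/n_T)·P. Kp = p_D p_E / (p_F p_G) = 1.22.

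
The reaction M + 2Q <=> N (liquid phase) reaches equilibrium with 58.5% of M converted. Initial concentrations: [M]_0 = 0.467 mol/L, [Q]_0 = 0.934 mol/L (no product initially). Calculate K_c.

Let X = conversion of M.
Concentrations: [M] = 0.467 − 0.467X; [Q] = 0.934 − 0.934X; [N] = 0.467X.
At X = 0.585: [M] = 0.194, [Q] = 0.388, [N] = 0.273.
K_c = [N] / ([M] [Q]^2) = 9.38 (mol/L)^-2.

K_c = 9.38 (mol/L)^-2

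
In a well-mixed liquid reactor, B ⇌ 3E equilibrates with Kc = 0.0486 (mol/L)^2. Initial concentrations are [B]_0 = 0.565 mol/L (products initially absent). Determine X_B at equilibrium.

X = 0.167

Let X = conversion of B; extent ξ = 0.565·X mol/L.
Concentrations: [B] = 0.565 − 0.565X; [E] = 1.69X.
Kc = [E]^3 / ([B]).
Solving Kc = 0.0486 for X ∈ (0,1): X = 0.167.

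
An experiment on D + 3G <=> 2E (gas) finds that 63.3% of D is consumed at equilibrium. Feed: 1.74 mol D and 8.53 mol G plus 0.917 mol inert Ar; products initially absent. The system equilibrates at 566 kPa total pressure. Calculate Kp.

Basis: 1.74 mol D initially; let X = conversion of D. Extent ξ = 1.74X.
At extent ξ: n_D = 1.74 − 1.74X; n_G = 8.53 − 5.22X; n_E = 3.48X; n_I = 0.917 (inert).
Total moles n_T = 11.2 − 3.48X.
At X = 0.633: n_D = 0.639, n_G = 5.23, n_E = 2.2, n_T = 8.98.
p_i = (n_i/n_T)·P. Kp = p_E^2 / (p_D p_G^3) = 1.34e-05 kPa^-2.

Kp = 1.34e-05 kPa^-2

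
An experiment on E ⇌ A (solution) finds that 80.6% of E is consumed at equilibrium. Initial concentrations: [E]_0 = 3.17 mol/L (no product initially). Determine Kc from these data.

Kc = 4.15

Let X = conversion of E.
Concentrations: [E] = 3.17 − 3.17X; [A] = 3.17X.
At X = 0.806: [E] = 0.615, [A] = 2.56.
Kc = [A] / ([E]) = 4.15.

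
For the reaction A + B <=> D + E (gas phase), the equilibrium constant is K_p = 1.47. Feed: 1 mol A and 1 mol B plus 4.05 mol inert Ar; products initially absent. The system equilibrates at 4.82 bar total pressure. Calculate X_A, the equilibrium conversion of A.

X = 0.548

Take 1 mol A as basis and let X be its fractional conversion, so ξ = X.
Mole table: n_A = 1 − X; n_B = 1 − X; n_D = X; n_E = X; n_I = 4.05 (inert).
Since Δν = 0, n_T = 6.05 throughout.
Mole fractions y_i = n_i/n_T; K_p = p_D p_E / (p_A p_B) with p_i = y_i·P.
Setting this equal to 1.47 and taking the physical root (0 < X < 1) gives X = 0.548.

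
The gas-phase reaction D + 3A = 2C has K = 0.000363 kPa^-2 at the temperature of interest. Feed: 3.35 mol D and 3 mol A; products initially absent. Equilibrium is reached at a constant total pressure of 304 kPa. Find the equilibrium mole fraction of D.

Basis: 3 mol A initially; let X = conversion of A. Extent ξ = X.
Mole table: n_D = 3.35 − X; n_A = 3 − 3X; n_C = 2X.
Summing: n_T = 6.35 − 2X.
Mole fractions y_i = n_i/n_T; K = p_C^2 / (p_D p_A^3) with p_i = y_i·P.
Equating to 0.000363 kPa^-2 and solving on 0 < X < 1: X = 0.723.
Then n_D = 2.63, n_T = 4.9, so y_D = 0.536.

y_D = 0.536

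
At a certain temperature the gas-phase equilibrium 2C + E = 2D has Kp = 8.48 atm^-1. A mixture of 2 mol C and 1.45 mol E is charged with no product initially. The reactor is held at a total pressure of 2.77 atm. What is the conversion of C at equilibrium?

X = 0.715

Basis: 2 mol C initially; let X = conversion of C. Extent ξ = X.
Species balance: n_C = 2 − 2X; n_E = 1.45 − X; n_D = 2X.
n_T = Σnᵢ = 3.45 − X.
Mole fractions y_i = n_i/n_T; Kp = p_D^2 / (p_C^2 p_E) with p_i = y_i·P.
Substituting and setting equal to 8.48 atm^-1 gives a polynomial in X; the root in (0,1) is X = 0.715.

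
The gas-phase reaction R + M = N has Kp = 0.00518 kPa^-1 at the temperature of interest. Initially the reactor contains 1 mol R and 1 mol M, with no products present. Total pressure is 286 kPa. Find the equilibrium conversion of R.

Basis: 1 mol R initially; let X = conversion of R. Extent ξ = X.
At extent ξ: n_R = 1 − X; n_M = 1 − X; n_N = X.
Total moles n_T = 2 − X.
With p_i = (n_i/n_T)P, Kp = p_N / (p_R p_M).
Substituting and setting equal to 0.00518 kPa^-1 gives a polynomial in X; the root in (0,1) is X = 0.365.

X = 0.365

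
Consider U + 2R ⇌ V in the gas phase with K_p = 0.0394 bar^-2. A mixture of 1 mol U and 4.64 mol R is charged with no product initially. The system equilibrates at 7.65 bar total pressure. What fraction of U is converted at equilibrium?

X = 0.582

Basis: 1 mol U initially; let X = conversion of U. Extent ξ = X.
Mole table: n_U = 1 − X; n_R = 4.64 − 2X; n_V = X.
n_T = Σnᵢ = 5.64 − 2X.
Mole fractions y_i = n_i/n_T; K_p = p_V / (p_U p_R^2) with p_i = y_i·P.
Equating to 0.0394 bar^-2 and solving on 0 < X < 1: X = 0.582.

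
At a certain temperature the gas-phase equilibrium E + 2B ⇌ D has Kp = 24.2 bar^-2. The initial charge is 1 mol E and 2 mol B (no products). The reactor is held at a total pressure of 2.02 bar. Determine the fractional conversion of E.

X = 0.846

Basis: 1 mol E initially; let X = conversion of E. Extent ξ = X.
Moles: n_E = 1 − X; n_B = 2 − 2X; n_D = X.
Total moles n_T = 3 − 2X.
Mole fractions y_i = n_i/n_T; Kp = p_D / (p_E p_B^2) with p_i = y_i·P.
Setting this equal to 24.2 bar^-2 and taking the physical root (0 < X < 1) gives X = 0.846.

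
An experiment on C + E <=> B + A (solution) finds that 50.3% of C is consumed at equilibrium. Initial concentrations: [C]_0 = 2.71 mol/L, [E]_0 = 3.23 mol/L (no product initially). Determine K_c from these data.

K_c = 0.739

Let X = conversion of C.
Concentrations: [C] = 2.71 − 2.71X; [E] = 3.23 − 2.71X; [B] = 2.71X; [A] = 2.71X.
At X = 0.503: [C] = 1.35, [E] = 1.87, [B] = 1.36, [A] = 1.36.
K_c = [B] [A] / ([C] [E]) = 0.739.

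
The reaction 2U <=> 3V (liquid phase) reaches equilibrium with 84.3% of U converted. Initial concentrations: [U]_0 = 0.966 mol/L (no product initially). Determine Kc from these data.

Kc = 79.2 mol/L

Let X = conversion of U.
Concentrations: [U] = 0.966 − 0.966X; [V] = 1.45X.
At X = 0.843: [U] = 0.152, [V] = 1.22.
Kc = [V]^3 / ([U]^2) = 79.2 mol/L.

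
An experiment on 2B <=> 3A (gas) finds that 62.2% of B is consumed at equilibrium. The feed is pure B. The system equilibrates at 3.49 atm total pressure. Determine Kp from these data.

Basis: 1 mol B initially; let X = conversion of B. Extent ξ = 0.5X.
Species balance: n_B = 1 − X; n_A = 1.5X.
Total moles n_T = 1 + 0.5X.
At X = 0.622: n_B = 0.378, n_A = 0.933, n_T = 1.31.
p_i = (n_i/n_T)·P. Kp = p_A^3 / (p_B^2) = 15.1 atm.

Kp = 15.1 atm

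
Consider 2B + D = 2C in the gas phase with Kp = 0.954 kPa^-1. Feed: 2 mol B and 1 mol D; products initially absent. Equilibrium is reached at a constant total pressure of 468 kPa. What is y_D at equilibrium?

Take 2 mol B as basis and let X be its fractional conversion, so ξ = X.
Species balance: n_B = 2 − 2X; n_D = 1 − X; n_C = 2X.
n_T = Σnᵢ = 3 − X.
y_i = n_i/n_T, p_i = y_i·P. Kp = p_C^2 / (p_B^2 p_D).
Substituting and setting equal to 0.954 kPa^-1 gives a polynomial in X; the root in (0,1) is X = 0.849.
Then n_D = 0.151, n_T = 2.15, so y_D = 0.070.

y_D = 0.070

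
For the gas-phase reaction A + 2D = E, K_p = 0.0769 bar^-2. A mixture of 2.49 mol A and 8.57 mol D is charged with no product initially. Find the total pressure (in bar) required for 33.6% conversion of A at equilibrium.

P = 3.49 bar

Let X = conversion of A (basis 2.49 mol A); extent of reaction ξ = 2.49X.
At extent ξ: n_A = 2.49 − 2.49X; n_D = 8.57 − 4.98X; n_E = 2.49X.
Total moles n_T = 11.1 − 4.98X.
K_p = p_E / (p_A p_D^2) with p_i = (n_i/n_T)·P.
At X = 0.336: the mole-fraction product g(X) = Π y_i^ν_i = 0.9374. Since K_p = g(X)·P^{-2}, P = (g/K_p)^(1/2) = (0.9374/0.0769)^(1/2) = 3.49 bar.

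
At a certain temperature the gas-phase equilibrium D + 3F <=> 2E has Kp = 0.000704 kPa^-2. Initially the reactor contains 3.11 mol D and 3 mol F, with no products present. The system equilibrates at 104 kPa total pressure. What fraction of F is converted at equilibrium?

Take 3 mol F as basis and let X be its fractional conversion, so ξ = X.
At extent ξ: n_D = 3.11 − X; n_F = 3 − 3X; n_E = 2X.
n_T = Σnᵢ = 6.11 − 2X.
With p_i = (n_i/n_T)P, Kp = p_E^2 / (p_D p_F^3).
Setting this equal to 0.000704 kPa^-2 and taking the physical root (0 < X < 1) gives X = 0.595.

X = 0.595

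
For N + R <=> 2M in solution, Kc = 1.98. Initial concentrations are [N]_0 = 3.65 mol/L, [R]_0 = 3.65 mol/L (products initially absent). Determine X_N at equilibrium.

Let X = conversion of N; extent ξ = 3.65·X mol/L.
Concentrations: [N] = 3.65 − 3.65X; [R] = 3.65 − 3.65X; [M] = 7.3X.
Kc = [M]^2 / ([N] [R]).
Solving Kc = 1.98 for X ∈ (0,1): X = 0.413.

X = 0.413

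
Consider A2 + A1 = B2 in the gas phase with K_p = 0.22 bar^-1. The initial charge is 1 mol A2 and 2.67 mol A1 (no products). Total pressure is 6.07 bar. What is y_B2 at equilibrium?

Basis: 1 mol A2 initially; let X = conversion of A2. Extent ξ = X.
At extent ξ: n_A2 = 1 − X; n_A1 = 2.67 − X; n_B2 = X.
Summing: n_T = 3.67 − X.
Mole fractions y_i = n_i/n_T; K_p = p_B2 / (p_A2 p_A1) with p_i = y_i·P.
Setting this equal to 0.22 bar^-1 and taking the physical root (0 < X < 1) gives X = 0.478.
Then n_B2 = 0.478, n_T = 3.19, so y_B2 = 0.150.

y_B2 = 0.150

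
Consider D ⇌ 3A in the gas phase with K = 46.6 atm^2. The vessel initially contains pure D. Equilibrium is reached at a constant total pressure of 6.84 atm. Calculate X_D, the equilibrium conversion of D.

X = 0.417

Let X = conversion of D (basis 1 mol D); extent of reaction ξ = X.
Species balance: n_D = 1 − X; n_A = 3X.
n_T = Σnᵢ = 1 + 2X.
Mole fractions y_i = n_i/n_T; K = p_A^3 / (p_D) with p_i = y_i·P.
Equating to 46.6 atm^2 and solving on 0 < X < 1: X = 0.417.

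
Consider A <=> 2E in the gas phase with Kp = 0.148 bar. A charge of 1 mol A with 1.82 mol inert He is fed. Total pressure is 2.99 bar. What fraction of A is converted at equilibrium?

Basis: 1 mol A initially; let X = conversion of A. Extent ξ = X.
At extent ξ: n_A = 1 − X; n_E = 2X; n_I = 1.82 (inert).
Total moles n_T = 2.82 + X.
Mole fractions y_i = n_i/n_T; Kp = p_E^2 / (p_A) with p_i = y_i·P.
Setting this equal to 0.148 bar and taking the physical root (0 < X < 1) gives X = 0.175.

X = 0.175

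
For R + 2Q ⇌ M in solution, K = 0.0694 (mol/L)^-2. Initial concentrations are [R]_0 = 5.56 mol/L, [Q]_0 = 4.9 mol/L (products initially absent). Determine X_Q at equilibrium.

X = 0.558

Let X = conversion of Q; extent ξ = 4.9X/2 mol/L.
Concentrations: [R] = 5.56 − 2.45X; [Q] = 4.9 − 4.9X; [M] = 2.45X.
K = [M] / ([R] [Q]^2).
Equating to 0.0694 (mol/L)^-2: the physical root is X = 0.558.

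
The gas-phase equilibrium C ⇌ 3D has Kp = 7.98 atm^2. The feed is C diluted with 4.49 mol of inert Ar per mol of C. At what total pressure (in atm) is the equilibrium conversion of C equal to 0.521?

P = 6.54 atm

Basis: 1 mol C initially; let X = conversion of C. Extent ξ = X.
Moles: n_C = 1 − X; n_D = 3X; n_I = 4.49 (inert).
Total moles n_T = 5.49 + 2X.
Kp = p_D^3 / (p_C) with p_i = (n_i/n_T)·P.
At X = 0.521: the mole-fraction product g(X) = Π y_i^ν_i = 0.1868. Since Kp = g(X)·P^{2}, P = (Kp/g)^(1/2) = (7.98/0.1868)^(1/2) = 6.54 atm.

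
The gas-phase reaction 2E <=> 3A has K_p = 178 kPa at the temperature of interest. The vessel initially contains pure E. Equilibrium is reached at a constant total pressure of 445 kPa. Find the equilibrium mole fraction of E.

y_E = 0.522

Basis: 1 mol E initially; let X = conversion of E. Extent ξ = 0.5X.
At extent ξ: n_E = 1 − X; n_A = 1.5X.
Summing: n_T = 1 + 0.5X.
Mole fractions y_i = n_i/n_T; K_p = p_A^3 / (p_E^2) with p_i = y_i·P.
Equating to 178 kPa and solving on 0 < X < 1: X = 0.379.
Then n_E = 0.621, n_T = 1.19, so y_E = 0.522.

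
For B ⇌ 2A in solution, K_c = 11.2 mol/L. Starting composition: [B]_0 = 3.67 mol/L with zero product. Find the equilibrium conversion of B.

Let X = conversion of B; extent ξ = 3.67·X mol/L.
Concentrations: [B] = 3.67 − 3.67X; [A] = 7.34X.
K_c = [A]^2 / ([B]).
Solving K_c = 11.2 for X ∈ (0,1): X = 0.572.

X = 0.572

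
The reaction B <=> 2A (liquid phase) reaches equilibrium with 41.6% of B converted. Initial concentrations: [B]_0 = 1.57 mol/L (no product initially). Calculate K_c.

Let X = conversion of B.
Concentrations: [B] = 1.57 − 1.57X; [A] = 3.14X.
At X = 0.416: [B] = 0.917, [A] = 1.31.
K_c = [A]^2 / ([B]) = 1.86 mol/L.

K_c = 1.86 mol/L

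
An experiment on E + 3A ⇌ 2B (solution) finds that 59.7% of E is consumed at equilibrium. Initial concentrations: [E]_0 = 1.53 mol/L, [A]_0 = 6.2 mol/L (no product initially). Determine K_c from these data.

K_c = 0.131 (mol/L)^-2

Let X = conversion of E.
Concentrations: [E] = 1.53 − 1.53X; [A] = 6.2 − 4.59X; [B] = 3.06X.
At X = 0.597: [E] = 0.617, [A] = 3.46, [B] = 1.83.
K_c = [B]^2 / ([E] [A]^3) = 0.131 (mol/L)^-2.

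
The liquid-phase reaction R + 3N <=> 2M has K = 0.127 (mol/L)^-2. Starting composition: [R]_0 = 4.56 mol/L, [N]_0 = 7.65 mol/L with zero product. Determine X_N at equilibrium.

X = 0.614

Let X = conversion of N; extent ξ = 7.65X/3 mol/L.
Concentrations: [R] = 4.56 − 2.55X; [N] = 7.65 − 7.65X; [M] = 5.1X.
K = [M]^2 / ([R] [N]^3).
Setting equal to 0.127 and solving for X on (0,1) gives X = 0.614.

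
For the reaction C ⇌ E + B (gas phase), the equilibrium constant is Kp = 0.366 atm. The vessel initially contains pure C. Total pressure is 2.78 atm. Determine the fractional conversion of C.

Let X = conversion of C (basis 1 mol C); extent of reaction ξ = X.
Mole table: n_C = 1 − X; n_E = X; n_B = X.
n_T = Σnᵢ = 1 + X.
Mole fractions y_i = n_i/n_T; Kp = p_E p_B / (p_C) with p_i = y_i·P.
Substituting and setting equal to 0.366 atm gives a polynomial in X; the root in (0,1) is X = 0.341.

X = 0.341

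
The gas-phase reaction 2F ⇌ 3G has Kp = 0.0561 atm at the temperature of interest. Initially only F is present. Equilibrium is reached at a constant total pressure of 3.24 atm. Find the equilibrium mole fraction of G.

y_G = 0.219

Let X = conversion of F (basis 1 mol F); extent of reaction ξ = 0.5X.
Mole table: n_F = 1 − X; n_G = 1.5X.
Summing: n_T = 1 + 0.5X.
Mole fractions y_i = n_i/n_T; Kp = p_G^3 / (p_F^2) with p_i = y_i·P.
Equating to 0.0561 atm and solving on 0 < X < 1: X = 0.158.
Then n_G = 0.237, n_T = 1.08, so y_G = 0.219.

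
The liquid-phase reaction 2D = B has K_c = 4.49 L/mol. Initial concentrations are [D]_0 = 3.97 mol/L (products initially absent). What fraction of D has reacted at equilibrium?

Let X = conversion of D; extent ξ = 3.97X/2 mol/L.
Concentrations: [D] = 3.97 − 3.97X; [B] = 1.99X.
K_c = [B] / ([D]^2).
Setting equal to 4.49 and solving for X on (0,1) gives X = 0.846.

X = 0.846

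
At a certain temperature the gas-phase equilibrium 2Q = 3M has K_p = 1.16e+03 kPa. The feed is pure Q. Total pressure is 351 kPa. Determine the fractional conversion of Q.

Take 1 mol Q as basis and let X be its fractional conversion, so ξ = 0.5X.
At extent ξ: n_Q = 1 − X; n_M = 1.5X.
Summing: n_T = 1 + 0.5X.
y_i = n_i/n_T, p_i = y_i·P. K_p = p_M^3 / (p_Q^2).
Setting this equal to 1.16e+03 kPa and taking the physical root (0 < X < 1) gives X = 0.594.

X = 0.594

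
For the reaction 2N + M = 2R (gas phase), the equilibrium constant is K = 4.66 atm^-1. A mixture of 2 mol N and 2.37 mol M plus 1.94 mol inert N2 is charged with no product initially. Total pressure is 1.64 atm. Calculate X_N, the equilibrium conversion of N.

X = 0.606

Take 2 mol N as basis and let X be its fractional conversion, so ξ = X.
Species balance: n_N = 2 − 2X; n_M = 2.37 − X; n_R = 2X; n_I = 1.94 (inert).
Total moles n_T = 6.31 − X.
Mole fractions y_i = n_i/n_T; K = p_R^2 / (p_N^2 p_M) with p_i = y_i·P.
Equating to 4.66 atm^-1 and solving on 0 < X < 1: X = 0.606.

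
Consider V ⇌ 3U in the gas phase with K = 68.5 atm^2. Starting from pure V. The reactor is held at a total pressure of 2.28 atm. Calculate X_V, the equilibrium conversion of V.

X = 0.833

Basis: 1 mol V initially; let X = conversion of V. Extent ξ = X.
At extent ξ: n_V = 1 − X; n_U = 3X.
Summing: n_T = 1 + 2X.
With p_i = (n_i/n_T)P, K = p_U^3 / (p_V).
This yields a degree-3 equation in X; solving on (0,1), X = 0.833.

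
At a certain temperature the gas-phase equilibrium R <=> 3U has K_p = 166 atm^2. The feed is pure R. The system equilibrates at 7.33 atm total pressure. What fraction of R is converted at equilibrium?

X = 0.604

Take 1 mol R as basis and let X be its fractional conversion, so ξ = X.
Mole table: n_R = 1 − X; n_U = 3X.
Summing: n_T = 1 + 2X.
Mole fractions y_i = n_i/n_T; K_p = p_U^3 / (p_R) with p_i = y_i·P.
Equating to 166 atm^2 and solving on 0 < X < 1: X = 0.604.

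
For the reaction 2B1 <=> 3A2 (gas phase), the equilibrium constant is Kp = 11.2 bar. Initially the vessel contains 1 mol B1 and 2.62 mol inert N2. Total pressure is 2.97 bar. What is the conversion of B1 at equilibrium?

X = 0.714

Take 1 mol B1 as basis and let X be its fractional conversion, so ξ = 0.5X.
Moles: n_B1 = 1 − X; n_A2 = 1.5X; n_I = 2.62 (inert).
n_T = Σnᵢ = 3.62 + 0.5X.
y_i = n_i/n_T, p_i = y_i·P. Kp = p_A2^3 / (p_B1^2).
Substituting and setting equal to 11.2 bar gives a polynomial in X; the root in (0,1) is X = 0.714.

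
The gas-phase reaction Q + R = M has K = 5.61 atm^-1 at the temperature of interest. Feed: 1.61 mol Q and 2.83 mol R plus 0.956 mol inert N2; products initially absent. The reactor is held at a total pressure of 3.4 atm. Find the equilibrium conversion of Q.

X = 0.872

Basis: 1.61 mol Q initially; let X = conversion of Q. Extent ξ = 1.61X.
Moles: n_Q = 1.61 − 1.61X; n_R = 2.83 − 1.61X; n_M = 1.61X; n_I = 0.956 (inert).
Total moles n_T = 5.4 − 1.61X.
Mole fractions y_i = n_i/n_T; K = p_M / (p_Q p_R) with p_i = y_i·P.
Substituting and setting equal to 5.61 atm^-1 gives a polynomial in X; the root in (0,1) is X = 0.872.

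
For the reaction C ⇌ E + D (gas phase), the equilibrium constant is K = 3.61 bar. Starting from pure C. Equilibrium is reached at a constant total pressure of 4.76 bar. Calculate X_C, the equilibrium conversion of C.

Let X = conversion of C (basis 1 mol C); extent of reaction ξ = X.
At extent ξ: n_C = 1 − X; n_E = X; n_D = X.
Summing: n_T = 1 + X.
With p_i = (n_i/n_T)P, K = p_E p_D / (p_C).
Setting this equal to 3.61 bar and taking the physical root (0 < X < 1) gives X = 0.657.

X = 0.657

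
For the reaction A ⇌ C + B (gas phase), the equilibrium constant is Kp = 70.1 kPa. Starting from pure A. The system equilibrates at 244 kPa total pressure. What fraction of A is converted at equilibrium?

Let X = conversion of A (basis 1 mol A); extent of reaction ξ = X.
Moles: n_A = 1 − X; n_C = X; n_B = X.
n_T = Σnᵢ = 1 + X.
y_i = n_i/n_T, p_i = y_i·P. Kp = p_C p_B / (p_A).
Setting this equal to 70.1 kPa and taking the physical root (0 < X < 1) gives X = 0.472.

X = 0.472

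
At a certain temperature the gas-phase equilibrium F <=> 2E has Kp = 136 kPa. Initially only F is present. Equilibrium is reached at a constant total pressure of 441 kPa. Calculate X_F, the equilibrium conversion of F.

Basis: 1 mol F initially; let X = conversion of F. Extent ξ = X.
At extent ξ: n_F = 1 − X; n_E = 2X.
Total moles n_T = 1 + X.
With p_i = (n_i/n_T)P, Kp = p_E^2 / (p_F).
Substituting and setting equal to 136 kPa gives a polynomial in X; the root in (0,1) is X = 0.268.

X = 0.268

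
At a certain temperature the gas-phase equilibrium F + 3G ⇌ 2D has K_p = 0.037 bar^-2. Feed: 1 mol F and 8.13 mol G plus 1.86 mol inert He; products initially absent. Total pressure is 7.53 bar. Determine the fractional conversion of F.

X = 0.663

Basis: 1 mol F initially; let X = conversion of F. Extent ξ = X.
Moles: n_F = 1 − X; n_G = 8.13 − 3X; n_D = 2X; n_I = 1.86 (inert).
Total moles n_T = 11 − 2X.
y_i = n_i/n_T, p_i = y_i·P. K_p = p_D^2 / (p_F p_G^3).
Substituting and setting equal to 0.037 bar^-2 gives a polynomial in X; the root in (0,1) is X = 0.663.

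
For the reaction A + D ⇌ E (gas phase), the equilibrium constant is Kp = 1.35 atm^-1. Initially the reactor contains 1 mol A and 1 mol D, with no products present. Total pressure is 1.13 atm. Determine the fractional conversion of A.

Take 1 mol A as basis and let X be its fractional conversion, so ξ = X.
Mole table: n_A = 1 − X; n_D = 1 − X; n_E = X.
n_T = Σnᵢ = 2 − X.
Mole fractions y_i = n_i/n_T; Kp = p_E / (p_A p_D) with p_i = y_i·P.
Setting this equal to 1.35 atm^-1 and taking the physical root (0 < X < 1) gives X = 0.371.

X = 0.371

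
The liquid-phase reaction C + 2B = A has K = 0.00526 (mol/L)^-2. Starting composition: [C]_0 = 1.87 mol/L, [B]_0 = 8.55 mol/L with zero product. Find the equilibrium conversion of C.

X = 0.236

Let X = conversion of C; extent ξ = 1.87·X mol/L.
Concentrations: [C] = 1.87 − 1.87X; [B] = 8.55 − 3.74X; [A] = 1.87X.
K = [A] / ([C] [B]^2).
This equals 0.00526 at X = 0.236 (the root in 0 < X < 1).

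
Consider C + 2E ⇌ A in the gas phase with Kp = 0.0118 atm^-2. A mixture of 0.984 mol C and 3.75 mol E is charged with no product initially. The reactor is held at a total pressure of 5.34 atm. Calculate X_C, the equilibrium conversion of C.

X = 0.169

Take 0.984 mol C as basis and let X be its fractional conversion, so ξ = 0.984X.
Moles: n_C = 0.984 − 0.984X; n_E = 3.75 − 1.97X; n_A = 0.984X.
n_T = Σnᵢ = 4.73 − 1.97X.
y_i = n_i/n_T, p_i = y_i·P. Kp = p_A / (p_C p_E^2).
Substituting and setting equal to 0.0118 atm^-2 gives a polynomial in X; the root in (0,1) is X = 0.169.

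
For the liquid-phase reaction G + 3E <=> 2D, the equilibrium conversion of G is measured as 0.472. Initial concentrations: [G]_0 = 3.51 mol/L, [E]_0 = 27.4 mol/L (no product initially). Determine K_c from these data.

K_c = 0.000525 (mol/L)^-2

Let X = conversion of G.
Concentrations: [G] = 3.51 − 3.51X; [E] = 27.4 − 10.5X; [D] = 7.02X.
At X = 0.472: [G] = 1.85, [E] = 22.4, [D] = 3.31.
K_c = [D]^2 / ([G] [E]^3) = 0.000525 (mol/L)^-2.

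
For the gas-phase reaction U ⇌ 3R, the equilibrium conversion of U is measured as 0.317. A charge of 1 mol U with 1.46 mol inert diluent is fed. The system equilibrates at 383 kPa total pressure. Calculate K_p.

K_p = 1.93e+04 kPa^2

Take 1 mol U as basis and let X be its fractional conversion, so ξ = X.
At extent ξ: n_U = 1 − X; n_R = 3X; n_I = 1.46 (inert).
Total moles n_T = 2.46 + 2X.
At X = 0.317: n_U = 0.683, n_R = 0.951, n_T = 3.09.
p_i = (n_i/n_T)·P. K_p = p_R^3 / (p_U) = 1.93e+04 kPa^2.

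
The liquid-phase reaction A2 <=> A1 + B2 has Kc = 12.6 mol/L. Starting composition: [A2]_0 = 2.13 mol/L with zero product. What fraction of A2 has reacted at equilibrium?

Let X = conversion of A2; extent ξ = 2.13·X mol/L.
Concentrations: [A2] = 2.13 − 2.13X; [A1] = 2.13X; [B2] = 2.13X.
Kc = [A1] [B2] / ([A2]).
Setting equal to 12.6 and solving for X on (0,1) gives X = 0.872.

X = 0.872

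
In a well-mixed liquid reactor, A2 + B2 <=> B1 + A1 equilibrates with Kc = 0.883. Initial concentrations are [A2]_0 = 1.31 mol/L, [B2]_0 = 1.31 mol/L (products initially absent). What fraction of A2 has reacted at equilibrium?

X = 0.484

Let X = conversion of A2; extent ξ = 1.31·X mol/L.
Concentrations: [A2] = 1.31 − 1.31X; [B2] = 1.31 − 1.31X; [B1] = 1.31X; [A1] = 1.31X.
Kc = [B1] [A1] / ([A2] [B2]).
Solving Kc = 0.883 for X ∈ (0,1): X = 0.484.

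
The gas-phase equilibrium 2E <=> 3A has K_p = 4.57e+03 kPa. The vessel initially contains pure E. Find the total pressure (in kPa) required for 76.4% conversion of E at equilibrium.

Take 1 mol E as basis and let X be its fractional conversion, so ξ = 0.5X.
Mole table: n_E = 1 − X; n_A = 1.5X.
Summing: n_T = 1 + 0.5X.
K_p = p_A^3 / (p_E^2) with p_i = (n_i/n_T)·P.
At X = 0.764: the mole-fraction product g(X) = Π y_i^ν_i = 19.55. Since K_p = g(X)·P^{1}, P = (K_p/g)^(1/1) = (4.57e+03/19.55)^(1/1) = 234 kPa.

P = 234 kPa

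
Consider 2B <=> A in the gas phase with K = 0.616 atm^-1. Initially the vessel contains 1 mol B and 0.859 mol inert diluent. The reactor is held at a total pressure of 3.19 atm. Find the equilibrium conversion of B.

X = 0.535

Take 1 mol B as basis and let X be its fractional conversion, so ξ = 0.5X.
At extent ξ: n_B = 1 − X; n_A = 0.5X; n_I = 0.859 (inert).
Total moles n_T = 1.86 − 0.5X.
y_i = n_i/n_T, p_i = y_i·P. K = p_A / (p_B^2).
Setting this equal to 0.616 atm^-1 and taking the physical root (0 < X < 1) gives X = 0.535.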